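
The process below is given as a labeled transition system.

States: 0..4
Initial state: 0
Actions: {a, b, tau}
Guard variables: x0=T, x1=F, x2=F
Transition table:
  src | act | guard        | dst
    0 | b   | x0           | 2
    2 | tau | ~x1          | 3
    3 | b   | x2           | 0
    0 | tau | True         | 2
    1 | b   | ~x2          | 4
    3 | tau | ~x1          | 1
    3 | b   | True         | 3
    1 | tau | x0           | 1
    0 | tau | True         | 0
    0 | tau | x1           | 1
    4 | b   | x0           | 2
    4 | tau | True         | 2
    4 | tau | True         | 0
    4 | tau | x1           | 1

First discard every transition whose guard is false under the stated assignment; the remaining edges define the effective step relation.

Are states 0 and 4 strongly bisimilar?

Answer: BISIMILAR

Trace:
Compute ~ classes (split until stable):
  round 0: {{0,1,2,3,4}}
  round 1: {{0,1,3,4},{2}}
  round 2: {{0,4},{1,3},{2}}
  round 3: {{0,4},{1},{2},{3}}
4 equivalence class(es) (converged in 4)
0∈{0,4}, 4∈{0,4}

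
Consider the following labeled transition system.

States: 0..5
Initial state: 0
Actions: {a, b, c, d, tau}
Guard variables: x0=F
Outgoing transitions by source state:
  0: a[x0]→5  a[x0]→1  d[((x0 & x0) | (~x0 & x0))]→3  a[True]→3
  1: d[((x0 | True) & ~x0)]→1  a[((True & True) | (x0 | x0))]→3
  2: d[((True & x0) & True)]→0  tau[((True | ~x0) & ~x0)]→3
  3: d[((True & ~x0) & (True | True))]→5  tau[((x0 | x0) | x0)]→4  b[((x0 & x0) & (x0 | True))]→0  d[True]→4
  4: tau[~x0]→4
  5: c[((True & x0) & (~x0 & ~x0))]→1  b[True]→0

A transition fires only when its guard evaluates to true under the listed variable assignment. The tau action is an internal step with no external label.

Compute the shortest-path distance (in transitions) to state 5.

Answer: 2

Working:
Breadth-first toward 5:
  depth 0: {0}
  depth 1: {3}
  depth 2: {4,5}
first hit 5 at d=2 via a·d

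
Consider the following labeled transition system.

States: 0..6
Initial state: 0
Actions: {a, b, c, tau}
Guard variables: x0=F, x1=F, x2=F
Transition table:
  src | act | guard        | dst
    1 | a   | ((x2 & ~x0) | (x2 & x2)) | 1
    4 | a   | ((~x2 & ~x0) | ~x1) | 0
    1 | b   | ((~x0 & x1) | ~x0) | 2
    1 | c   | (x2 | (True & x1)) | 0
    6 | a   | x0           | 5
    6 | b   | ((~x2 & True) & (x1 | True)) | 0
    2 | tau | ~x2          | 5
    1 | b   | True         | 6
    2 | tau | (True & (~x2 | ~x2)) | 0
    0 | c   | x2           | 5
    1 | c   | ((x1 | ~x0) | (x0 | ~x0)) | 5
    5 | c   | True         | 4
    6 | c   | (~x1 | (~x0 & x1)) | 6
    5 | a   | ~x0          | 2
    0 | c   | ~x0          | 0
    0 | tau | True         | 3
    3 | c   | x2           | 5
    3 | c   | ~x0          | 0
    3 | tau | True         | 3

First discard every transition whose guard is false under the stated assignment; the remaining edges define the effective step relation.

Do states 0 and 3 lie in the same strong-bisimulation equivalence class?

Answer: BISIMILAR

Working:
Compute ~ classes (split until stable):
  π0 = {{0,1,2,3,4,5,6}}
  π1 = {{0,3},{1,6},{2},{4},{5}}
  π2 = {{0,3},{1},{2},{4},{5},{6}}
6 equivalence class(es) (converged in 3)
[0]={0,3}  [3]={0,3}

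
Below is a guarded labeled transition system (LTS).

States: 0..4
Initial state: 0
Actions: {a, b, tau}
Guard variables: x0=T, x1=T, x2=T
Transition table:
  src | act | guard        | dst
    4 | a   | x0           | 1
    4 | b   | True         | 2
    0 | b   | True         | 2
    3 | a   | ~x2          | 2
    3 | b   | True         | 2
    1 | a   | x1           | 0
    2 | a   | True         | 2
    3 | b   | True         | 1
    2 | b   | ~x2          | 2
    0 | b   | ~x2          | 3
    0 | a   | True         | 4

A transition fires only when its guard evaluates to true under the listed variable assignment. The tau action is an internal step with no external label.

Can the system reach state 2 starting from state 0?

Answer: REACHABLE

Analysis:
8 transition(s) survive guard evaluation.
Layer 0: {0}
Layer 1: {2,4}  total {0,2,4}
Layer 2: {1}  total {0,1,2,4}
R = {0,1,2,4}
trace reaching 2: b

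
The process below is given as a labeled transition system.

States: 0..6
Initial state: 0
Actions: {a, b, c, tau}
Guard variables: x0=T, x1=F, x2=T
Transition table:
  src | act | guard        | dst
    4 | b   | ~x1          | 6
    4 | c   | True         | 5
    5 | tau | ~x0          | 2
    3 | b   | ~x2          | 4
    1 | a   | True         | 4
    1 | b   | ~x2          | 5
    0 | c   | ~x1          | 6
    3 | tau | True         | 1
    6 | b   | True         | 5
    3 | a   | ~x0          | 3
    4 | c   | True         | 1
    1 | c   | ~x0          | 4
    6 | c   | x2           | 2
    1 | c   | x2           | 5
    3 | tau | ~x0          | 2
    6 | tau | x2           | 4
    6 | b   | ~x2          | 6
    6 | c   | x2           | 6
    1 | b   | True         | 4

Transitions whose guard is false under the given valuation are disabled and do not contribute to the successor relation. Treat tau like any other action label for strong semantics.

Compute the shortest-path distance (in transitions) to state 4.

Layered search for 4:
  depth 0: {0}
  depth 1: {6}
  depth 2: {2,4,5}
4 enters at depth 2; path c·tau

Answer: 2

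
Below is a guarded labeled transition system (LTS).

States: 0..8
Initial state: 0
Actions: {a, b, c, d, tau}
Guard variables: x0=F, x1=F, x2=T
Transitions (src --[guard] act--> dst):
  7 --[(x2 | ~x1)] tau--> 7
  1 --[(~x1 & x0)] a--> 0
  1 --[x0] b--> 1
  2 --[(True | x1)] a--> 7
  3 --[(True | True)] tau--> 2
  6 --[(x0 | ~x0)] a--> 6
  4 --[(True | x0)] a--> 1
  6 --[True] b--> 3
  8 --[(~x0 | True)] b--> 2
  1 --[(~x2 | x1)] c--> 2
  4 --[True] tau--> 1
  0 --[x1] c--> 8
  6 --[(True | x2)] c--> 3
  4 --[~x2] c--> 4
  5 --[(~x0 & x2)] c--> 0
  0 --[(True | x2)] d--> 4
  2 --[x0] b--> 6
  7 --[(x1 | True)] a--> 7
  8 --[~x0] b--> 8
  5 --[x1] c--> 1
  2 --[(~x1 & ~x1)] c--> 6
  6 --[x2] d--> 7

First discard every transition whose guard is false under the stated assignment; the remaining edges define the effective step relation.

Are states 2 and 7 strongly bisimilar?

Answer: NOT BISIMILAR

Analysis:
Compute ~ classes (split until stable):
  round 0: {{0,1,2,3,4,5,6,7,8}}
  round 1: {{0},{1},{2},{3},{4,7},{5},{6},{8}}
  round 2: {{0},{1},{2},{3},{4},{5},{6},{7},{8}}
stable after 3 split(s): 9 block(s)
class of 2: {2}; class of 7: {7}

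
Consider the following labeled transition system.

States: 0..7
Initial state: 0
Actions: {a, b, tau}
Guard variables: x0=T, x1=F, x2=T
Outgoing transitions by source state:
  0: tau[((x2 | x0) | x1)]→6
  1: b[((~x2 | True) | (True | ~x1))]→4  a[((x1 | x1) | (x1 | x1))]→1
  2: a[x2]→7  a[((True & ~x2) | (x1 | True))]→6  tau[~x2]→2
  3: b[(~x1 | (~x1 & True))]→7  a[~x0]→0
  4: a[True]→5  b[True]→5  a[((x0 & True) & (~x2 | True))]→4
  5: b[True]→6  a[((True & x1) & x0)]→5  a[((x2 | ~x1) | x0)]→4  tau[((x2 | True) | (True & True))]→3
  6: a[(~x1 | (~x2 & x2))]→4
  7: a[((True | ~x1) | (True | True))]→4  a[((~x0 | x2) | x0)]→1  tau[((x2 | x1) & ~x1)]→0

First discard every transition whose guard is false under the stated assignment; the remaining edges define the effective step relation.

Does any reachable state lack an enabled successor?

Answer: DEADLOCK-FREE

Working:
Reach set: {0,1,3,4,5,6,7}
  0: tau→6  [1 exit(s)]
  1: b→4  [1 exit(s)]
  3: b→7  [1 exit(s)]
  4: a→4  a→5  b→5  [3 exit(s)]
  5: a→4  b→6  tau→3  [3 exit(s)]
  6: a→4  [1 exit(s)]
  7: a→1  a→4  tau→0  [3 exit(s)]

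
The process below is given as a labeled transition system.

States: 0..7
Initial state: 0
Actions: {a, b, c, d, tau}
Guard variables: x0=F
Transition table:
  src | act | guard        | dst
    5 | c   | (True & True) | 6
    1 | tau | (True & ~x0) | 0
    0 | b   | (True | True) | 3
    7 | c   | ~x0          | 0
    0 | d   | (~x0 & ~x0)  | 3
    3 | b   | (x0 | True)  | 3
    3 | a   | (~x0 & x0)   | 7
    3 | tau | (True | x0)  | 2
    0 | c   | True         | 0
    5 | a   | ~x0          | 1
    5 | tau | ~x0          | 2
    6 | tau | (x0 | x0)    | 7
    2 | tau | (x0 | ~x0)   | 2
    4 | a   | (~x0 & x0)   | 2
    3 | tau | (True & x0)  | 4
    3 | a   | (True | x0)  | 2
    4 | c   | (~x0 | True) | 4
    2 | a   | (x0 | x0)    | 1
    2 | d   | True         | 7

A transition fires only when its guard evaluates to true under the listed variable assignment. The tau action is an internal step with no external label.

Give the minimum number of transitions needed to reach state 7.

Layered search for 7:
  L0 = {0}
  L1 = {3}
  L2 = {2}
  L3 = {7}
7 enters at depth 3; path b·a·d

Answer: 3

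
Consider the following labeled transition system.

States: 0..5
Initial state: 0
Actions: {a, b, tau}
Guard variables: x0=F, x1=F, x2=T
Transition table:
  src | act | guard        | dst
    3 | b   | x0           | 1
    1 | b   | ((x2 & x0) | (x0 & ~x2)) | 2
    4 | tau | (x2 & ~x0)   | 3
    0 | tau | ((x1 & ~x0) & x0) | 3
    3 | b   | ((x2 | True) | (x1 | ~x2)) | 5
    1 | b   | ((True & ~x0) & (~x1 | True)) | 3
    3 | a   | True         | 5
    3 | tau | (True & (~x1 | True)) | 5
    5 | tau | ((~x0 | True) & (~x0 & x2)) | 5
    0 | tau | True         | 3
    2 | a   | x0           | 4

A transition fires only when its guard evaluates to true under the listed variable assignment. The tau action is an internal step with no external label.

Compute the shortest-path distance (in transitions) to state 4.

BFS to 4:
  Layer 0: {0}
  Layer 1: {3}
  Layer 2: {5}
4 never appears.

Answer: UNREACHABLE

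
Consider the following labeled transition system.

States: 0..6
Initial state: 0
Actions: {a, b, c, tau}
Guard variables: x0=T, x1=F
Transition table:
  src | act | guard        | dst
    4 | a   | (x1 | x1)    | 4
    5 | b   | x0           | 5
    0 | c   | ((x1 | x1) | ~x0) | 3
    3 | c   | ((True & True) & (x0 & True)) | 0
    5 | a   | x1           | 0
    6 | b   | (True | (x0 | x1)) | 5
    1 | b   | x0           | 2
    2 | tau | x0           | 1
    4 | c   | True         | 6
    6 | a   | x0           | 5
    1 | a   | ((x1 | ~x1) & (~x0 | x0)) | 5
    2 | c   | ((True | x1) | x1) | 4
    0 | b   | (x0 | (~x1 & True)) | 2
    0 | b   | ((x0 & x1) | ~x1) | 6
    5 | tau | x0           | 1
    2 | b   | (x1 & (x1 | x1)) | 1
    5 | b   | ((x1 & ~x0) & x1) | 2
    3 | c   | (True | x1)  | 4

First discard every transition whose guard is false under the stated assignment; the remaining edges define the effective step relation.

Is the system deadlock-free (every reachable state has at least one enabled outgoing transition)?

Reachable = {0,1,2,4,5,6}
  0: b→2  b→6  [deg 2]
  1: a→5  b→2  [deg 2]
  2: c→4  tau→1  [deg 2]
  4: c→6  [deg 1]
  5: b→5  tau→1  [deg 2]
  6: a→5  b→5  [deg 2]

Answer: DEADLOCK-FREE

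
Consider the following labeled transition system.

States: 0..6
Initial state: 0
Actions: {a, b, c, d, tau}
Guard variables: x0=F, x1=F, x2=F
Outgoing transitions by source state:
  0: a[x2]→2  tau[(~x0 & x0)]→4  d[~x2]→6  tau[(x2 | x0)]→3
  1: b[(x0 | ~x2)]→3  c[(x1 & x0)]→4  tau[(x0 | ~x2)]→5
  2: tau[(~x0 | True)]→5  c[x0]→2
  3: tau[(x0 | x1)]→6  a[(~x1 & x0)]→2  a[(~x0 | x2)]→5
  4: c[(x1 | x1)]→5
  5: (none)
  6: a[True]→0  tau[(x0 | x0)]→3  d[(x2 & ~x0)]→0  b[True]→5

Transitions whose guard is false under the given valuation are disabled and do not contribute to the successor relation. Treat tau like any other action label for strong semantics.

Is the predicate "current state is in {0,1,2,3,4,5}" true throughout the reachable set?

Safe = {0,1,2,3,4,5}
Reachable = {0,5,6}
  0: safe
  5: safe
  6: VIOLATES
reach 6 via d — violates

Answer: INVARIANT VIOLATED at state 6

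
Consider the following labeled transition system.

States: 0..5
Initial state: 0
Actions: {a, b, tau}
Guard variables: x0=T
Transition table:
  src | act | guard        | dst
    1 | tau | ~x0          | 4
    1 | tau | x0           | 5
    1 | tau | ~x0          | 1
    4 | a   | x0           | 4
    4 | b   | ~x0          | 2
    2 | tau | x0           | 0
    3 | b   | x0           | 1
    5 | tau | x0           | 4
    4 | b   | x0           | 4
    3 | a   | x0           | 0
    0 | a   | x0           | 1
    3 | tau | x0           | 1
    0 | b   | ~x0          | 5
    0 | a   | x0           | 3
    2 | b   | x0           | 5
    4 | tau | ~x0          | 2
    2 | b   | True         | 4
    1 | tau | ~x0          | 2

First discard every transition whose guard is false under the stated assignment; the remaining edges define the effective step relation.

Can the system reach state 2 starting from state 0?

After dropping false guards: 12 live edges.
Layer 0: {0}
Layer 1: {1,3}  cumulative {0,1,3}
Layer 2: {5}  cumulative {0,1,3,5}
Layer 3: {4}  cumulative {0,1,3,4,5}
R = {0,1,3,4,5}

Answer: UNREACHABLE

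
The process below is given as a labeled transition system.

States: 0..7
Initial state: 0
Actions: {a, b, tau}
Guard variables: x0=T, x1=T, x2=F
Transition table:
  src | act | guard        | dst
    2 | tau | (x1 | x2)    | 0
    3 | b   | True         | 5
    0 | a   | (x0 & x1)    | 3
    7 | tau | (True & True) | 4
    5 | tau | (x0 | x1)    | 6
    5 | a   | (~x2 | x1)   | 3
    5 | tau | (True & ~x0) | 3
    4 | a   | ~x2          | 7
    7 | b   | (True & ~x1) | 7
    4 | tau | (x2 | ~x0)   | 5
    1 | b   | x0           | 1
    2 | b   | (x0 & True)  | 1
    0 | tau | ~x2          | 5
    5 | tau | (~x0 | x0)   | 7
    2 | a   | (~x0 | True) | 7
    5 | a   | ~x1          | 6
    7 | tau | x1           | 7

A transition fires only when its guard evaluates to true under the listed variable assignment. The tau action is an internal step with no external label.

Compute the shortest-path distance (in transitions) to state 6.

Breadth-first toward 6:
  depth 0: {0}
  depth 1: {3,5}
  depth 2: {6,7}
depth(6)=2, e.g. tau·tau

Answer: 2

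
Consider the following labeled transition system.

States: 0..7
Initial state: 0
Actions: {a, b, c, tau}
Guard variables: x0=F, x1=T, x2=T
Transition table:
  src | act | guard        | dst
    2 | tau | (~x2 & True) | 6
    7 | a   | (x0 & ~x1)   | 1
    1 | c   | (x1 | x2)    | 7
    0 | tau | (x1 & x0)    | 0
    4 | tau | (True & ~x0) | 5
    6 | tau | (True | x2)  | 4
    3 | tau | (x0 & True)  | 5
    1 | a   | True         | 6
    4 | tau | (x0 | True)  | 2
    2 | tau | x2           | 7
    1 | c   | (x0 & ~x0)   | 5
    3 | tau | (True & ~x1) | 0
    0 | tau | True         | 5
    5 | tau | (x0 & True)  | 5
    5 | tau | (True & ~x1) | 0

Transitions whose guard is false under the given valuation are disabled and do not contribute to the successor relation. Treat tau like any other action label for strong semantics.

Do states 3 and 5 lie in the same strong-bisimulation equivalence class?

Compute ~ classes (split until stable):
  round 0: {{0,1,2,3,4,5,6,7}}
  round 1: {{0,2,4,6},{1},{3,5,7}}
  round 2: {{0,2},{1},{3,5,7},{4},{6}}
Fixed point at round 3; 5 class(es).
[3]={3,5,7}  [5]={3,5,7}

Answer: BISIMILAR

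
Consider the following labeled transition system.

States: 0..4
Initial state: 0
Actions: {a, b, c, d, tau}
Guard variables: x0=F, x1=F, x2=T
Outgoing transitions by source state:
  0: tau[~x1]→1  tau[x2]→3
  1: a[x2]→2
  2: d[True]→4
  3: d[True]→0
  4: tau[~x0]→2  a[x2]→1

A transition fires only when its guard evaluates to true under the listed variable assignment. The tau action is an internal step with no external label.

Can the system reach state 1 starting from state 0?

After dropping false guards: 7 live edges.
depth 0: {0}
depth 1: {1,3}  total {0,1,3}
depth 2: {2}  total {0,1,2,3}
depth 3: {4}  total {0,1,2,3,4}
Reach set: {0,1,2,3,4}
trace reaching 1: tau

Answer: REACHABLE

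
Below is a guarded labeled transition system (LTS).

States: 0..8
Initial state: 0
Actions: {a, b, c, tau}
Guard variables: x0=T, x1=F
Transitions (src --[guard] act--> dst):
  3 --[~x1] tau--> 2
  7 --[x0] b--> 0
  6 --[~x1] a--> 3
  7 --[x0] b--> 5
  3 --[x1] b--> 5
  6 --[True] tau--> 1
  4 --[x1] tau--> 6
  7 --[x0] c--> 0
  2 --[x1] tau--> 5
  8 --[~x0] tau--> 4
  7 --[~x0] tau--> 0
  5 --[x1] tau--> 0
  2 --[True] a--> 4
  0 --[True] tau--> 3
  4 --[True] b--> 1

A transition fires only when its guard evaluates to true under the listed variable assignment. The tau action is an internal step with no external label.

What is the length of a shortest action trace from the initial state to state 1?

Answer: 4

Trace:
BFS to 1:
  Layer 0: {0}
  Layer 1: {3}
  Layer 2: {2}
  Layer 3: {4}
  Layer 4: {1}
1 enters at depth 4; path tau·tau·a·b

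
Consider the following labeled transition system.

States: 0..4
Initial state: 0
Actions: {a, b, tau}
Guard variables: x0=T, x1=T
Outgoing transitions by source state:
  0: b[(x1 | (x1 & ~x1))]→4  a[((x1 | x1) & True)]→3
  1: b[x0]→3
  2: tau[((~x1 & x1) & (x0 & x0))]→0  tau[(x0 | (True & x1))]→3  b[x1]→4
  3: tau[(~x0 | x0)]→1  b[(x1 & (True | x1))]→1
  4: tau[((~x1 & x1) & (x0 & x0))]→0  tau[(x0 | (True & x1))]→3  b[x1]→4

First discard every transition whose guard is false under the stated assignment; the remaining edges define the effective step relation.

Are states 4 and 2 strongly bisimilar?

Refine partition for ~:
  π0 = {{0,1,2,3,4}}
  π1 = {{0},{1},{2,3,4}}
  π2 = {{0},{1},{2,4},{3}}
Fixed point at round 3; 4 class(es).
4∈{2,4}, 2∈{2,4}

Answer: BISIMILAR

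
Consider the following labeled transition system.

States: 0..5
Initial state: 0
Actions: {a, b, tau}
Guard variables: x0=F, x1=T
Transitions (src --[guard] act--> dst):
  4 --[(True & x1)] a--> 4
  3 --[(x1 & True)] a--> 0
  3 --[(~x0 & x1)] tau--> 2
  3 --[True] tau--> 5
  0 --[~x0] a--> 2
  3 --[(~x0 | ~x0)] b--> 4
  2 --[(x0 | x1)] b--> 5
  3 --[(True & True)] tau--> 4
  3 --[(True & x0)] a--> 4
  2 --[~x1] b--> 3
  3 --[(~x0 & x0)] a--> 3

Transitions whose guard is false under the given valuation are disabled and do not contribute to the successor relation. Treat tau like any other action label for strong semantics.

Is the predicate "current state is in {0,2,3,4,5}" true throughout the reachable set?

Answer: INVARIANT HOLDS

Trace:
Safe = {0,2,3,4,5}
Reachable = {0,2,5}
  0: ✓
  2: ✓
  5: ✓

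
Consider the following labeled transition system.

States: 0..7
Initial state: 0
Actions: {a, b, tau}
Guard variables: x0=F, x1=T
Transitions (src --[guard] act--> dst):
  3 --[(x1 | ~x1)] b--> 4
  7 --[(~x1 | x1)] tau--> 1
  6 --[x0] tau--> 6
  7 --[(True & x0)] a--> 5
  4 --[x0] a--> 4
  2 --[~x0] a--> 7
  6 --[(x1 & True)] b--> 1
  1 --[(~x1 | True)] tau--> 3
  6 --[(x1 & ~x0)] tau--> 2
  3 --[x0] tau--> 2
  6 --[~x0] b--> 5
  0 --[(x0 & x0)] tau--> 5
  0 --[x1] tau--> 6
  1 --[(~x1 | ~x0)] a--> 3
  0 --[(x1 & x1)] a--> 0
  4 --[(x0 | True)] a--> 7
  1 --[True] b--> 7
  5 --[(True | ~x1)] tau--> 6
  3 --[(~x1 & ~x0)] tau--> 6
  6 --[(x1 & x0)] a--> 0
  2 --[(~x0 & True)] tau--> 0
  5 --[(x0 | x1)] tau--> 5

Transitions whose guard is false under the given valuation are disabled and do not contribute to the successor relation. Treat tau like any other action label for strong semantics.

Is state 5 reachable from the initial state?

Answer: REACHABLE

Trace:
Guard filter leaves 15 enabled edge(s).
L0 = {0}
L1 = {6}  cumulative {0,6}
L2 = {1,2,5}  cumulative {0,1,2,5,6}
L3 = {3,7}  cumulative {0,1,2,3,5,6,7}
L4 = {4}  cumulative {0,1,2,3,4,5,6,7}
R = {0,1,2,3,4,5,6,7}
witness 5: tau·b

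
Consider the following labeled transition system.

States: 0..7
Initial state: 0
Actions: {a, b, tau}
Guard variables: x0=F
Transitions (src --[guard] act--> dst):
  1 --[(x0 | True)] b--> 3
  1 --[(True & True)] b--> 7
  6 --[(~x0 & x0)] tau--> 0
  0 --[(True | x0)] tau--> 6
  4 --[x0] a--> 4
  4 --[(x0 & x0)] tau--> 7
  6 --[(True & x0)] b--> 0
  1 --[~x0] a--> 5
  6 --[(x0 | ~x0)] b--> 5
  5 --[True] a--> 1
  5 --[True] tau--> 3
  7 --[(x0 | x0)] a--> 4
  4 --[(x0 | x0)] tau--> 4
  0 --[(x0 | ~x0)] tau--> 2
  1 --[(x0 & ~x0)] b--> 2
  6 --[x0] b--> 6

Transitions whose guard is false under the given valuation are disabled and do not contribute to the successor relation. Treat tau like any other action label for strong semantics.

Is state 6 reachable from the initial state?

Answer: REACHABLE

Trace:
Guard filter leaves 8 enabled edge(s).
L0 = {0}
L1 = {2,6}  now seen {0,2,6}
L2 = {5}  now seen {0,2,5,6}
L3 = {1,3}  now seen {0,1,2,3,5,6}
L4 = {7}  now seen {0,1,2,3,5,6,7}
Reach set: {0,1,2,3,5,6,7}
Path to 6: tau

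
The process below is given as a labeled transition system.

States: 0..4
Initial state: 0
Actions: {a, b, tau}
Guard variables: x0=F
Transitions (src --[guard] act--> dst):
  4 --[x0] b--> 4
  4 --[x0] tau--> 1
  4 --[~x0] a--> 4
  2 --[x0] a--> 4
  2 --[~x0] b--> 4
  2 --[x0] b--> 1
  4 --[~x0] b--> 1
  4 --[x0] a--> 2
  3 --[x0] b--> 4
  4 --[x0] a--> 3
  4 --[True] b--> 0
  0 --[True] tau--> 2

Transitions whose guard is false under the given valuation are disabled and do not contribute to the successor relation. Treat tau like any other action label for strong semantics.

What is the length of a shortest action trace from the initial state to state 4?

BFS to 4:
  depth 0: {0}
  depth 1: {2}
  depth 2: {4}
depth(4)=2, e.g. tau·b

Answer: 2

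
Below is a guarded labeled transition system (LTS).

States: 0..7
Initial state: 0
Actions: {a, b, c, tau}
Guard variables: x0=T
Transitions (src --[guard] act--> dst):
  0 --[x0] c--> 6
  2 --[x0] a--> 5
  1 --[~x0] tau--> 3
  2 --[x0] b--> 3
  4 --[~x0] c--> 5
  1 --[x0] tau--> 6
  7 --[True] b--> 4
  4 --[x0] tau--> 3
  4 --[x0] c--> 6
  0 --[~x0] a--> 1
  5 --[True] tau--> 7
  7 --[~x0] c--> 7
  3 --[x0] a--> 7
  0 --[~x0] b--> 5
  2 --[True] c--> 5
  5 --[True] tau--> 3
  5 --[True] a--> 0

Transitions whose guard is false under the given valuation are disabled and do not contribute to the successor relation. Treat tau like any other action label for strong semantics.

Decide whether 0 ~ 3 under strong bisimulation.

Answer: NOT BISIMILAR

Analysis:
Compute ~ classes (split until stable):
  round 0: {{0,1,2,3,4,5,6,7}}
  round 1: {{0},{1},{2},{3},{4},{5},{6},{7}}
Fixed point at round 2; 8 class(es).
[0]={0}  [3]={3}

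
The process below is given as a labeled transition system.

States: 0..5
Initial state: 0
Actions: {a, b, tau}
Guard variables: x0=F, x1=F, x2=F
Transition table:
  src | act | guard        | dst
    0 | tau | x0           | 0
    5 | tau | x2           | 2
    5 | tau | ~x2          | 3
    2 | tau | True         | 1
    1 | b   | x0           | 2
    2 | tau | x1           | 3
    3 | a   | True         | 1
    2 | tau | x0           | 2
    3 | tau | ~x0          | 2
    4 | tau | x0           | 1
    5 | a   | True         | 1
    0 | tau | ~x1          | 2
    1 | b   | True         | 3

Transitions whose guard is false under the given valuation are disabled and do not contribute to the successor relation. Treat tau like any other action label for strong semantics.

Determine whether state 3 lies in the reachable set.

Answer: REACHABLE

Trace:
Guard filter leaves 7 enabled edge(s).
L0 = {0}
L1 = {2}  now seen {0,2}
L2 = {1}  now seen {0,1,2}
L3 = {3}  now seen {0,1,2,3}
Reachable = {0,1,2,3}
Path to 3: tau·tau·b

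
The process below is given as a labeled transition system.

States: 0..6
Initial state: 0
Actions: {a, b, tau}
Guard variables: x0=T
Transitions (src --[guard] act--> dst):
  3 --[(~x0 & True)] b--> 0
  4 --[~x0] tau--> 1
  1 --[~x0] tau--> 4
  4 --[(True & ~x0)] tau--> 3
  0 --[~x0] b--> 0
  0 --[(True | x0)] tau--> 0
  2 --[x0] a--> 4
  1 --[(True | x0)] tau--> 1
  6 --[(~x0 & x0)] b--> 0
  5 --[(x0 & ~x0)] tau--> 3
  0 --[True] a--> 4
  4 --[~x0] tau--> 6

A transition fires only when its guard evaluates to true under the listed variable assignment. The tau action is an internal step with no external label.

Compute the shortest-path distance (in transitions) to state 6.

Answer: UNREACHABLE

Trace:
Breadth-first toward 6:
  Layer 0: {0}
  Layer 1: {4}
6 never appears.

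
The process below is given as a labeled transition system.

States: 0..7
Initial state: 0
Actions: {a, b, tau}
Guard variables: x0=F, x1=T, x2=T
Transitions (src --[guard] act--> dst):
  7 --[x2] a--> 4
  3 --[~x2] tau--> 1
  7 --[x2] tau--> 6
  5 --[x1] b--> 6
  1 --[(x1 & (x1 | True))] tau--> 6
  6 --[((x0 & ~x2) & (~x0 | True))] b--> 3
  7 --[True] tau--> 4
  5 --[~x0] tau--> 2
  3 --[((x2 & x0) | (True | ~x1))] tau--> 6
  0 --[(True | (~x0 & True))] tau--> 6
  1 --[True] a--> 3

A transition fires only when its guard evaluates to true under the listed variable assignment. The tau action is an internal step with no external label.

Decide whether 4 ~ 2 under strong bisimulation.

Answer: BISIMILAR

Analysis:
Compute ~ classes (split until stable):
  P[0] = {{0,1,2,3,4,5,6,7}}
  P[1] = {{0,3},{1,7},{2,4,6},{5}}
  P[2] = {{0,3},{1},{2,4,6},{5},{7}}
5 equivalence class(es) (converged in 3)
[4]={2,4,6}  [2]={2,4,6}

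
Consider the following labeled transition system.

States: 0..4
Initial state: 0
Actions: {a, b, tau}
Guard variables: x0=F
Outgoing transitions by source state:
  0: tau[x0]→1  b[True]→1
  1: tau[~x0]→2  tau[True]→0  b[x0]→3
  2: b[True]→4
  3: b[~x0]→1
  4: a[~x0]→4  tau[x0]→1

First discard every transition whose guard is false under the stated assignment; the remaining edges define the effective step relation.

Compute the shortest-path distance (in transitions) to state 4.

Answer: 3

Analysis:
BFS to 4:
  depth 0: {0}
  depth 1: {1}
  depth 2: {2}
  depth 3: {4}
first hit 4 at d=3 via b·tau·b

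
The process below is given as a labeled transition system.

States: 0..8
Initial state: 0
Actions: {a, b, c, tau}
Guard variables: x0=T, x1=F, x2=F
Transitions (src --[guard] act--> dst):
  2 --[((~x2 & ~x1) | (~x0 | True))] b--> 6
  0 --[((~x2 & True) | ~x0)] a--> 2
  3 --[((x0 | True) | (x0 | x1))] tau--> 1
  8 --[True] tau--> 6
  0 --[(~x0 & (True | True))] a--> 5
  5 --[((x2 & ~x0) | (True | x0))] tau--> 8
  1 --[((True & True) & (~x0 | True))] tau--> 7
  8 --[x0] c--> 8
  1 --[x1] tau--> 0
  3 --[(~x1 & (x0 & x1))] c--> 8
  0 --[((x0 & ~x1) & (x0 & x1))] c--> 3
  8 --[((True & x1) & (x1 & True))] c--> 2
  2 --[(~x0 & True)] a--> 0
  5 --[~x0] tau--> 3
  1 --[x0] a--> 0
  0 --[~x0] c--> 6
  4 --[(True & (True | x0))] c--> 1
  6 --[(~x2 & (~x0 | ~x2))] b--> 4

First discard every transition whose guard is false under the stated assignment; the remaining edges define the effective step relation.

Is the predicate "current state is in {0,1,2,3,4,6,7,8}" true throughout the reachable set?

Inv-set: {0,1,2,3,4,6,7,8}
R = {0,1,2,4,6,7}
  0: safe
  1: safe
  2: safe
  4: safe
  6: safe
  7: safe

Answer: INVARIANT HOLDS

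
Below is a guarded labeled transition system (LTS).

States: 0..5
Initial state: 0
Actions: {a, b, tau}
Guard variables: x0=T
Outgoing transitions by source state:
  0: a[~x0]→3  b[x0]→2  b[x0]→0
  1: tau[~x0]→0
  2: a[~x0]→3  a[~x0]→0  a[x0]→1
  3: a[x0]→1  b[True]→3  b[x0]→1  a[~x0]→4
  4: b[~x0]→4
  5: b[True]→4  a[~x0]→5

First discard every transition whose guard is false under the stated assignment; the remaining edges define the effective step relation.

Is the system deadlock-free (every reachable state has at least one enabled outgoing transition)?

Answer: DEADLOCK at state 1

Working:
Reach set: {0,1,2}
  0: b→0  b→2  [deg 2]
  1: ∅  [deadlock]
  2: a→1  [deg 1]
witness 1: b·a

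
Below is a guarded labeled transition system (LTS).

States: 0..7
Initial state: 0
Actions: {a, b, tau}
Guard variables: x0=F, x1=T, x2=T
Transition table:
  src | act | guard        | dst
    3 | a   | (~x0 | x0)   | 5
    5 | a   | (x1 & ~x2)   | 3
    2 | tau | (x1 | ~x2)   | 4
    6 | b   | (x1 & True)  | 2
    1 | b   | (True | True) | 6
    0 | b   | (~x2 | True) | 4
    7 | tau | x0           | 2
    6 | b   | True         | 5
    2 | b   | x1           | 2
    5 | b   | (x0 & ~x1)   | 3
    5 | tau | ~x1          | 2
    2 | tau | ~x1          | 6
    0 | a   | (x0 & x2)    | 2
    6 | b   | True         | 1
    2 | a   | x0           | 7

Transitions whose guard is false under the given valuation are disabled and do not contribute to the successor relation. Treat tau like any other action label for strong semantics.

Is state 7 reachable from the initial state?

Answer: UNREACHABLE

Analysis:
Guard filter leaves 8 enabled edge(s).
L0 = {0}
L1 = {4}  cumulative {0,4}
Reach set: {0,4}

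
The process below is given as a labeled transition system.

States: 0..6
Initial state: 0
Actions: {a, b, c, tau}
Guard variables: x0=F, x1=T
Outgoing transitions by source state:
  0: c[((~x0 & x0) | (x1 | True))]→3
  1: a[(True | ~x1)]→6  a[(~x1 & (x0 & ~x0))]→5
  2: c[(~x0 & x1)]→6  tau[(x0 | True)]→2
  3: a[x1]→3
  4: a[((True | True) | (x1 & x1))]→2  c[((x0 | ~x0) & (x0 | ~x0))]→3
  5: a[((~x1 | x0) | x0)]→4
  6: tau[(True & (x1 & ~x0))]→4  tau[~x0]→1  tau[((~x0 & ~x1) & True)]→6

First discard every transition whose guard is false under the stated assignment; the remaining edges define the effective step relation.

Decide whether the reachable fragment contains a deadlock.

Answer: DEADLOCK-FREE

Trace:
Reachable = {0,3}
  0: c→3  [1 out]
  3: a→3  [1 out]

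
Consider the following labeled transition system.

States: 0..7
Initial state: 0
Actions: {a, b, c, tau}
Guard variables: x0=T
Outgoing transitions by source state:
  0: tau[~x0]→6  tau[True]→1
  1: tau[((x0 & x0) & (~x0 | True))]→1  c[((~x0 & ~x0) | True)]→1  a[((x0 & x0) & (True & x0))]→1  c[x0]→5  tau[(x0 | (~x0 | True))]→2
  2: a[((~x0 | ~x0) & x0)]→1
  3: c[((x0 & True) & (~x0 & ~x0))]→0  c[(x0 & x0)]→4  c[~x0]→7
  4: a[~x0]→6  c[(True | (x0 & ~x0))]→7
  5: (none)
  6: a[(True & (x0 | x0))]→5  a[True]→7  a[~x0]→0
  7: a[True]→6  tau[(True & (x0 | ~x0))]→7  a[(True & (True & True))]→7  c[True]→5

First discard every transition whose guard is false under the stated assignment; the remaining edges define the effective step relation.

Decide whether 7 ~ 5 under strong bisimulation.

Answer: NOT BISIMILAR

Analysis:
Bisimulation quotient by refinement:
  π0 = {{0,1,2,3,4,5,6,7}}
  π1 = {{0},{1,7},{2,5},{3,4},{6}}
  π2 = {{0},{1},{2,5},{3},{4},{6},{7}}
Fixed point at round 3; 7 class(es).
7∈{7}, 5∈{2,5}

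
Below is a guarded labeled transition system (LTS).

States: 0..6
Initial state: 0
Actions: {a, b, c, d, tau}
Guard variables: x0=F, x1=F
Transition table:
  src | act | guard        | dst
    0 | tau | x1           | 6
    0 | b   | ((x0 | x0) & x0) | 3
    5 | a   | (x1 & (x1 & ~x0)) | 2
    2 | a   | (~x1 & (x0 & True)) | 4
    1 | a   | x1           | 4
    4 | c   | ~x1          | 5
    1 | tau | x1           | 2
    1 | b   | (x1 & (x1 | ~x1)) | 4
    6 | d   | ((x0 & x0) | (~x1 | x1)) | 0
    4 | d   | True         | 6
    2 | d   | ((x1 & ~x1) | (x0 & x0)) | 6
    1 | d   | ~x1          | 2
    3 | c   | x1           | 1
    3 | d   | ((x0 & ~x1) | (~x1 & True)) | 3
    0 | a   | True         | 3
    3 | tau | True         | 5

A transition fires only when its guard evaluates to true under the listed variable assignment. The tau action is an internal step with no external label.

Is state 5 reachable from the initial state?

After dropping false guards: 7 live edges.
Layer 0: {0}
Layer 1: {3}  total {0,3}
Layer 2: {5}  total {0,3,5}
Reachable = {0,3,5}
witness 5: a·tau

Answer: REACHABLE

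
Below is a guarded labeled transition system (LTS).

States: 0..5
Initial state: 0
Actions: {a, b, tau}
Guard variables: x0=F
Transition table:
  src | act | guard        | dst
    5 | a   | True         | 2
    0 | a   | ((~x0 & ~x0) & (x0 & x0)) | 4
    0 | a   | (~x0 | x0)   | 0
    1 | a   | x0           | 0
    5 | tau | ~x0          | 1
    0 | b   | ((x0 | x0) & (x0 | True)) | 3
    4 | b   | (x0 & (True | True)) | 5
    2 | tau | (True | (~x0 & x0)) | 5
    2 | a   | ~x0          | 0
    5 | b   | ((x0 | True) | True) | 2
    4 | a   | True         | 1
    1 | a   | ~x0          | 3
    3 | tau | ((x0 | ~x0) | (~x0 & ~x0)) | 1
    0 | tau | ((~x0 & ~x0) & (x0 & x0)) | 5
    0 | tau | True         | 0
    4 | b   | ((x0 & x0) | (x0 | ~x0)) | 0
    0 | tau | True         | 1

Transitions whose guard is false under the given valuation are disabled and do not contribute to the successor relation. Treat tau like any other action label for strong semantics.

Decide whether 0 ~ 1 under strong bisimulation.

Answer: NOT BISIMILAR

Analysis:
Refine partition for ~:
  π0 = {{0,1,2,3,4,5}}
  π1 = {{0,2},{1},{3},{4},{5}}
  π2 = {{0},{1},{2},{3},{4},{5}}
6 equivalence class(es) (converged in 3)
class of 0: {0}; class of 1: {1}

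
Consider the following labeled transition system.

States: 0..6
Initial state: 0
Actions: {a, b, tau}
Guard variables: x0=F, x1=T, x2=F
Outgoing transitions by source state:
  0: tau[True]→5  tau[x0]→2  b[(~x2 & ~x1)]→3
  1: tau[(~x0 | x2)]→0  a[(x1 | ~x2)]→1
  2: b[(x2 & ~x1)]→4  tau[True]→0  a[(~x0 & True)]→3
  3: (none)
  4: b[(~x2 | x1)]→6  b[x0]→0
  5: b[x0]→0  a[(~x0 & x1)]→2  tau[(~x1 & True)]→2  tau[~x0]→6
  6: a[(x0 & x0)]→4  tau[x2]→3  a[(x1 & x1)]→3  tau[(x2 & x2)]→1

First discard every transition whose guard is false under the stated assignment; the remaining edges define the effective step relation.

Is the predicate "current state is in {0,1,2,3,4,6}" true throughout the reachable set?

Allowed set {0,1,2,3,4,6}
Reachable = {0,2,3,5,6}
  0: safe
  2: safe
  3: safe
  5: ✗ unsafe
  6: safe
counterexample path to 5: tau

Answer: INVARIANT VIOLATED at state 5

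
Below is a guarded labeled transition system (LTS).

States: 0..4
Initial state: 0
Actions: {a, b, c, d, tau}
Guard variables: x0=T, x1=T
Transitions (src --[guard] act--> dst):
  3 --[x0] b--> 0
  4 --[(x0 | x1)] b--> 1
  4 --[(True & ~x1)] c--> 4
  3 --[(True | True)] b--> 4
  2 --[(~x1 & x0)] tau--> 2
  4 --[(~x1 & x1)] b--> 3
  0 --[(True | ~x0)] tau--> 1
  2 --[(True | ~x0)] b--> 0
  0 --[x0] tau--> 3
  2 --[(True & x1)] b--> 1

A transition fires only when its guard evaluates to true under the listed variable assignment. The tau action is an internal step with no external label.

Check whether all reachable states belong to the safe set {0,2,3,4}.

Answer: INVARIANT VIOLATED at state 1

Working:
Allowed set {0,2,3,4}
R = {0,1,3,4}
  0: ✓
  1: ✗ unsafe
  3: ✓
  4: ✓
reach 1 via tau — violates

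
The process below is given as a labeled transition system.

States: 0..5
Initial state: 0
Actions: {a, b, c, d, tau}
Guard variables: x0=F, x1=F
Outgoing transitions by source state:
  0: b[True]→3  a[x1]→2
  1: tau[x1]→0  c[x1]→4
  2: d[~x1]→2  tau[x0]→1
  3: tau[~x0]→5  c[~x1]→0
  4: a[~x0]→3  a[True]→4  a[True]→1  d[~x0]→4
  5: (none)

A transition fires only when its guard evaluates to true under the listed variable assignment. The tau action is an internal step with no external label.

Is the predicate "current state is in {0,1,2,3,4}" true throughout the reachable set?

Answer: INVARIANT VIOLATED at state 5

Working:
Safe = {0,1,2,3,4}
R = {0,3,5}
  0: ok
  3: ok
  5: VIOLATES
counterexample path to 5: b·tau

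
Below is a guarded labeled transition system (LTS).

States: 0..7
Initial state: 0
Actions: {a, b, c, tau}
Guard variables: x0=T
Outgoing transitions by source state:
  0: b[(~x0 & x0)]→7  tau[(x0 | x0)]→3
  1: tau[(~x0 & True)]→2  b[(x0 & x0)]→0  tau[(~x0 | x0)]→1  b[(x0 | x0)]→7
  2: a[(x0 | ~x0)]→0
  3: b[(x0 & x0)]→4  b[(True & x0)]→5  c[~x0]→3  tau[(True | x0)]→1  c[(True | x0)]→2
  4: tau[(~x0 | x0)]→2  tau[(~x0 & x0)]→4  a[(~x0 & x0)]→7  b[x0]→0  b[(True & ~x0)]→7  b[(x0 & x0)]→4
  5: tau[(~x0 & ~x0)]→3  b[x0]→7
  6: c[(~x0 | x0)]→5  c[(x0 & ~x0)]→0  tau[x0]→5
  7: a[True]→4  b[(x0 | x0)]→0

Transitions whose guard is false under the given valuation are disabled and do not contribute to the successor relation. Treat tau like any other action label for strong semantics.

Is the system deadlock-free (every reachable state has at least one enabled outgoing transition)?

Answer: DEADLOCK-FREE

Analysis:
Reach set: {0,1,2,3,4,5,7}
  0: tau→3  [deg 1]
  1: b→0  b→7  tau→1  [deg 3]
  2: a→0  [deg 1]
  3: b→4  b→5  c→2  tau→1  [deg 4]
  4: b→0  b→4  tau→2  [deg 3]
  5: b→7  [deg 1]
  7: a→4  b→0  [deg 2]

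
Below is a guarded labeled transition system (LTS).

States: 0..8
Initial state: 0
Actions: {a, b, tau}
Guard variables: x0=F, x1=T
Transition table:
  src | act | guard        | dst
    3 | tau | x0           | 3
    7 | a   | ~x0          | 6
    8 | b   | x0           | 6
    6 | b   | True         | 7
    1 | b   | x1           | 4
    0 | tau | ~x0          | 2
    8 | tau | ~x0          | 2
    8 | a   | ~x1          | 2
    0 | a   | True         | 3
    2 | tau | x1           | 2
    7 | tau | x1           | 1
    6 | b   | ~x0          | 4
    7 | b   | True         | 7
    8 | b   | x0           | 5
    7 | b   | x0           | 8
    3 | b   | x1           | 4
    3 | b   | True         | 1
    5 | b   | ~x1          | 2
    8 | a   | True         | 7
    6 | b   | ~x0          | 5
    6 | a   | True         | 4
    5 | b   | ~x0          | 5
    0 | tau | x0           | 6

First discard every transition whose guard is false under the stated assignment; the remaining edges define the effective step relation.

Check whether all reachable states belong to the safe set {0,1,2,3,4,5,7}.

Allowed set {0,1,2,3,4,5,7}
R = {0,1,2,3,4}
  0: ok
  1: ok
  2: ok
  3: ok
  4: ok

Answer: INVARIANT HOLDS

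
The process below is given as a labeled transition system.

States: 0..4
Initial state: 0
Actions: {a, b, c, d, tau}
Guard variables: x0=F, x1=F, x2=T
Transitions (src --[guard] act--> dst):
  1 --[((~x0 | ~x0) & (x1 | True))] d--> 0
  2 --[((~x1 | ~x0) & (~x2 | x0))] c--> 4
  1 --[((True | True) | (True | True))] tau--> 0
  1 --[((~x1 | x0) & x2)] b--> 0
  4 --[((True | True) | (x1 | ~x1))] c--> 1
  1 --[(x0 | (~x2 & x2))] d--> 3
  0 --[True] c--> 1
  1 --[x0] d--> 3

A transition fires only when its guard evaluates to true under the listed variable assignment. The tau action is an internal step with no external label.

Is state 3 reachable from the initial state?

Answer: UNREACHABLE

Analysis:
Guard filter leaves 5 enabled edge(s).
depth 0: {0}
depth 1: {1}  total {0,1}
Reachable = {0,1}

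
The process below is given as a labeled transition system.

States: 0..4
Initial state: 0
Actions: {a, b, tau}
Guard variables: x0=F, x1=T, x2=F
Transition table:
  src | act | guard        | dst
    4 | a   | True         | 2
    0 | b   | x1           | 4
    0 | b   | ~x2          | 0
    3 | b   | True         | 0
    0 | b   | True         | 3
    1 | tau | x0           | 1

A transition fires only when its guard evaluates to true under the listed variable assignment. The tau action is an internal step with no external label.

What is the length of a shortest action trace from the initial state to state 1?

Layered search for 1:
  Layer 0: {0}
  Layer 1: {3,4}
  Layer 2: {2}
1 never appears.

Answer: UNREACHABLE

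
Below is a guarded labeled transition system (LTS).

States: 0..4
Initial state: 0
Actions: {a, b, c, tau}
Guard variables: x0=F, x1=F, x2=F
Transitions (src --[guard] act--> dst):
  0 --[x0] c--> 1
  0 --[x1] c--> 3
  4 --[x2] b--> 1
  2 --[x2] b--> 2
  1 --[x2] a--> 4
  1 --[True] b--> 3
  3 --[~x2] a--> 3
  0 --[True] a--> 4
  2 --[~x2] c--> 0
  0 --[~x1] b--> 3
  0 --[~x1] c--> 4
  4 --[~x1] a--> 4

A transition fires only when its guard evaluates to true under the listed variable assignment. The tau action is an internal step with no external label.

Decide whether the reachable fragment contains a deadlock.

Reach set: {0,3,4}
  0: a→4  b→3  c→4  [3 out]
  3: a→3  [1 out]
  4: a→4  [1 out]

Answer: DEADLOCK-FREE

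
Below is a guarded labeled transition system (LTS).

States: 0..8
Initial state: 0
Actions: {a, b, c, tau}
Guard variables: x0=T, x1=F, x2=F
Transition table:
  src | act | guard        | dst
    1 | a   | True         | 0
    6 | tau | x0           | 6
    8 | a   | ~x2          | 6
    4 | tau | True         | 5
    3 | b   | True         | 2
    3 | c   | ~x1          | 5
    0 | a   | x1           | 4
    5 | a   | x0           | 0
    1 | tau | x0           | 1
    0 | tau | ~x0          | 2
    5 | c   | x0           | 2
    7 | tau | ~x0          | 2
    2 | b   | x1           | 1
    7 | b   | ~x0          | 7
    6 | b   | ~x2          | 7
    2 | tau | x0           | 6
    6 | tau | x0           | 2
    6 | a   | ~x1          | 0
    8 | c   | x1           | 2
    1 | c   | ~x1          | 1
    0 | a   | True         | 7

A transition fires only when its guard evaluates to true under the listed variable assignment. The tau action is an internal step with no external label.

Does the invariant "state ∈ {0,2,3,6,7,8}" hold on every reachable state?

Answer: INVARIANT HOLDS

Working:
Allowed set {0,2,3,6,7,8}
Reachable = {0,7}
  0: safe
  7: safe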